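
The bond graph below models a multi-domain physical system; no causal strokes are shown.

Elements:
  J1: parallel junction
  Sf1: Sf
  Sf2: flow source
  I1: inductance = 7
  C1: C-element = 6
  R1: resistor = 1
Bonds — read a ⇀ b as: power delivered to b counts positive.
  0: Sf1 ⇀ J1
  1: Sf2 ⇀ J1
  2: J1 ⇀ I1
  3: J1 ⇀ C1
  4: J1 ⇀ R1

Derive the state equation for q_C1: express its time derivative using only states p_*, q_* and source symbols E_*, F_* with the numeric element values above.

dq_C1/dt = F_Sf1 + F_Sf2 - p_I1/7 - q_C1/6

bond 0 stroke→Sf1  (Sf1: flow source, stroke at near end)
bond 1 stroke→Sf2  (source Sf2 imposes f)
bond 2 stroke→I1  (I1: I, integral causality)
bond 3 stroke→J1  (C1: C, integral causality)
bond 4 stroke→R1  (common-e at J1 fixed by 3)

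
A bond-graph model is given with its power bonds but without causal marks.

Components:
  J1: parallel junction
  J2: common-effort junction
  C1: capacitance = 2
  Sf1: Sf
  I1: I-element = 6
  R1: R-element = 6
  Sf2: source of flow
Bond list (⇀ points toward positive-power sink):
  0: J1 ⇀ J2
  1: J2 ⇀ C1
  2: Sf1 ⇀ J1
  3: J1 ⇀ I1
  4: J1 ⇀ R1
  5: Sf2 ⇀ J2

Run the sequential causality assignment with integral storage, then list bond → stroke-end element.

#0 →J1
#1 →J2
#2 →Sf1
#3 →I1
#4 →R1
#5 →Sf2

#2 stroke at Sf1  (Sf1: flow source, stroke at near end)
#5 stroke at Sf2  (Sf2: flow source, stroke at near end)
#1 stroke at J2  (C1 outputs effort q/C1)
#0 stroke at J1  (common-e at J2 fixed by 1)
#3 stroke at I1  (common-e at J1 fixed by 0)
#4 stroke at R1  (J1: bond 0 brought effort, rest push out)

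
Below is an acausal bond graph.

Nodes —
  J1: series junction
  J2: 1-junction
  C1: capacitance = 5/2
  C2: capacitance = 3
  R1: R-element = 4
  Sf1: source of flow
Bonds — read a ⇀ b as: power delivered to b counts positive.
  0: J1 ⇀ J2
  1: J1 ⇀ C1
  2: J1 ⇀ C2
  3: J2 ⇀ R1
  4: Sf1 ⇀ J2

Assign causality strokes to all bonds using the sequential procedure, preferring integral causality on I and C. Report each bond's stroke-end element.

β0 |J2
β1 |J1
β2 |J1
β3 |J2
β4 |Sf1

β4 stroke at Sf1  (source Sf1 imposes f)
β0 stroke at J2  (common-f at J2 fixed by 4)
β3 stroke at J2  (J2: bond 4 brought flow, rest push out)
β1 stroke at J1  (J1: bond 0 brought flow, rest push out)
β2 stroke at J1  (common-f at J1 fixed by 0)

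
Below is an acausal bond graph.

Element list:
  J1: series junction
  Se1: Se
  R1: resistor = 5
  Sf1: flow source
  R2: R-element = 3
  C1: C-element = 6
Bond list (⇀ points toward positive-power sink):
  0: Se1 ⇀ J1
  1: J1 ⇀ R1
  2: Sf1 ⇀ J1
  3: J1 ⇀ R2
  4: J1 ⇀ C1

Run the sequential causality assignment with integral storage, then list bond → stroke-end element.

#0 stroke at J1  (Se1: effort source, stroke at far end)
#2 stroke at Sf1  (source Sf1 imposes f)
#1 stroke at J1  (J1: bond 2 brought flow, rest push out)
#3 stroke at J1  (common-f at J1 fixed by 2)
#4 stroke at J1  (J1 flow already set via bond 2)

#0 |J1
#1 |J1
#2 |Sf1
#3 |J1
#4 |J1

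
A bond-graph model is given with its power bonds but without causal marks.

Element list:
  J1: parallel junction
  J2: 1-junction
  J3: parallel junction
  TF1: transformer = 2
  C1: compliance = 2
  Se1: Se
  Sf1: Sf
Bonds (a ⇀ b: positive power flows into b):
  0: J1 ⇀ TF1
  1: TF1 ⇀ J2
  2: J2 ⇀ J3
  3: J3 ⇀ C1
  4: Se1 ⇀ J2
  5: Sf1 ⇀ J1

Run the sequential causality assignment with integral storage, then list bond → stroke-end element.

#0 |J1
#1 |TF1
#2 |J2
#3 |J3
#4 |J2
#5 |Sf1

β4 stroke→J2  (source Se1 imposes e)
β5 stroke→Sf1  (Sf1 (Sf) sets flow on bond)
β0 stroke→J1  (only one effort-in slot at J1)
β1 stroke→TF1  (TF1: transformer flips bond 0)
β2 stroke→J2  (1-jn J2 has f-setter on 1)
β3 stroke→J3  (J3 needs exactly one e-in)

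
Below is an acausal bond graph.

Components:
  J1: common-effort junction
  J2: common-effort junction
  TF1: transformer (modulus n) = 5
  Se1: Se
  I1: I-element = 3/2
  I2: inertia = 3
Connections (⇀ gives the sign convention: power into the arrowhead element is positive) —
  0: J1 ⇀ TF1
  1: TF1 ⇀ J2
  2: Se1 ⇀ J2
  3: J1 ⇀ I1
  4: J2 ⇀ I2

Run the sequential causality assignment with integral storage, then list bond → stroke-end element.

b0 stroke→J1
b1 stroke→TF1
b2 stroke→J2
b3 stroke→I1
b4 stroke→I2

bond 2 →J2  (Se1: effort source, stroke at far end)
bond 1 →TF1  (common-e at J2 fixed by 2)
bond 4 →I2  (J2 effort already set via bond 2)
bond 0 →J1  (TF1: transformer flips bond 1)
bond 3 →I1  (J1 effort already set via bond 0)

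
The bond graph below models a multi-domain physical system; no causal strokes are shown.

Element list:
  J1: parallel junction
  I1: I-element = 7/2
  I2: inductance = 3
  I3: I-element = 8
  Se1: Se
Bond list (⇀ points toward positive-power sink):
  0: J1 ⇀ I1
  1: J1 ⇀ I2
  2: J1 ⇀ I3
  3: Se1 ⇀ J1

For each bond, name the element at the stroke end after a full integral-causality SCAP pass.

β3 |J1  (Se1: effort source, stroke at far end)
β0 |I1  (0-jn J1 has e-setter on 3)
β1 |I2  (J1 effort already set via bond 3)
β2 |I3  (J1: bond 3 brought effort, rest push out)

β0 |I1
β1 |I2
β2 |I3
β3 |J1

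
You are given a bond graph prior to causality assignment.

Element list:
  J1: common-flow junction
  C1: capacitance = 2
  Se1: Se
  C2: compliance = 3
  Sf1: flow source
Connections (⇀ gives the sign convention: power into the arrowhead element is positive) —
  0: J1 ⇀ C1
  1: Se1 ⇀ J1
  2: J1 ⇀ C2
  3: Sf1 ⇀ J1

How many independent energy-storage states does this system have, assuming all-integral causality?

2  (C1, C2 all integral)

β1 |J1  (Se1 (Se) sets effort on bond)
β3 |Sf1  (source Sf1 imposes f)
β0 |J1  (common-f at J1 fixed by 3)
β2 |J1  (common-f at J1 fixed by 3)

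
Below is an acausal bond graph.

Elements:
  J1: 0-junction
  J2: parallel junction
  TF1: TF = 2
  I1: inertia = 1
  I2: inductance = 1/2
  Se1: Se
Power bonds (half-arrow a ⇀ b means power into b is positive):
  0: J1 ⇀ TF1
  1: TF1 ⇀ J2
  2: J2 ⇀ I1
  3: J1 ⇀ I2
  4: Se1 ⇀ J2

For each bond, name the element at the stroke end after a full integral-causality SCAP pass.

#4 stroke→J2  (Se1 (Se) sets effort on bond)
#1 stroke→TF1  (common-e at J2 fixed by 4)
#2 stroke→I1  (0-jn J2 has e-setter on 4)
#0 stroke→J1  (through TF1, causality passes straight; one stroke at TF1)
#3 stroke→I2  (common-e at J1 fixed by 0)

#0 →J1
#1 →TF1
#2 →I1
#3 →I2
#4 →J2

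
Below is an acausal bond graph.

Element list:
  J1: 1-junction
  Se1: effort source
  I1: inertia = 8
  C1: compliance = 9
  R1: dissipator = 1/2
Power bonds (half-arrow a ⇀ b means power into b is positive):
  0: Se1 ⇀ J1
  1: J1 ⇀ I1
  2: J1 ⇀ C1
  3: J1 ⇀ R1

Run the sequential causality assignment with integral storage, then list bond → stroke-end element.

β0 stroke at J1  (source Se1 imposes e)
β1 stroke at I1  (I1 integral (f out))
β2 stroke at J1  (common-f at J1 fixed by 1)
β3 stroke at J1  (1-jn J1 has f-setter on 1)

β0 stroke→J1
β1 stroke→I1
β2 stroke→J1
β3 stroke→J1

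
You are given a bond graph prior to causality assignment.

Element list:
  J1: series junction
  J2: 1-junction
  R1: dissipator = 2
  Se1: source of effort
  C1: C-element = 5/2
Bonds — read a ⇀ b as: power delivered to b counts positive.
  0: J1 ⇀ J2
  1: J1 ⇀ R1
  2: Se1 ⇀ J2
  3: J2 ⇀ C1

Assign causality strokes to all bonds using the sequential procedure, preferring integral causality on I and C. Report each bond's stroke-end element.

b2 →J2  (Se1 (Se) sets effort on bond)
b3 →J2  (prefer integral on C1)
b0 →J1  (J2: last free bond brings flow in)
b1 →R1  (J1 needs exactly one f-in)

#0 stroke→J1
#1 stroke→R1
#2 stroke→J2
#3 stroke→J2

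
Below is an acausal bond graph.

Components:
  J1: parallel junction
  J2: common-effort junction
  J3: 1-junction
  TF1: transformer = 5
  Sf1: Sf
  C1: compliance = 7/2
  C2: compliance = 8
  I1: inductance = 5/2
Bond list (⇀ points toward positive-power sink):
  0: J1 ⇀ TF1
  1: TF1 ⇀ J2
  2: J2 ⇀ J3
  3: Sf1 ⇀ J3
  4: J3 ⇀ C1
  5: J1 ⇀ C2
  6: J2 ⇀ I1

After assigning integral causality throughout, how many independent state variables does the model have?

bond 3 stroke at Sf1  (Sf1: flow source, stroke at near end)
bond 2 stroke at J3  (J3: bond 3 brought flow, rest push out)
bond 4 stroke at J3  (1-jn J3 has f-setter on 3)
bond 5 stroke at J1  (prefer integral on C2)
bond 0 stroke at TF1  (common-e at J1 fixed by 5)
bond 1 stroke at J2  (through TF1, causality passes straight; one stroke at TF1)
bond 6 stroke at I1  (J2: bond 1 brought effort, rest push out)

3  (C1, C2, I1 all integral)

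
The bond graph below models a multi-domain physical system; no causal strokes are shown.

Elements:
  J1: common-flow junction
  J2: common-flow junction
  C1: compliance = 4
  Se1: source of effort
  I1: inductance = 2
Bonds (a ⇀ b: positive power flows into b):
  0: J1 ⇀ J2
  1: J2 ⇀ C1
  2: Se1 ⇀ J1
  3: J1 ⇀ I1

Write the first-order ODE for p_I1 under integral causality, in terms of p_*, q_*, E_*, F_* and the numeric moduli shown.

dp_I1/dt = E_Se1 - q_C1/4

#2 stroke at J1  (Se1 fixes effort; stroke away)
#1 stroke at J2  (C1: C, integral causality)
#0 stroke at J1  (only one flow-in slot at J2)
#3 stroke at I1  (only one flow-in slot at J1)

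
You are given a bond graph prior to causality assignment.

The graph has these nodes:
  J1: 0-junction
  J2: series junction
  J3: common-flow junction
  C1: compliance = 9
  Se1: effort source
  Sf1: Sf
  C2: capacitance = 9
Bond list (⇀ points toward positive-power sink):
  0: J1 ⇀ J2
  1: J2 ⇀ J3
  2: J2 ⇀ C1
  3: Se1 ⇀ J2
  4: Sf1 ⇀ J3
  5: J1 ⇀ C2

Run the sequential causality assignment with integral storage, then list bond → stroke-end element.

β3 |J2  (Se1 fixes effort; stroke away)
β4 |Sf1  (Sf1 fixes flow; stroke at Sf1)
β1 |J3  (J3: bond 4 brought flow, rest push out)
β0 |J2  (1-jn J2 has f-setter on 1)
β2 |J2  (1-jn J2 has f-setter on 1)
β5 |J1  (closing 0-jn rule on J1)

β0 |J2
β1 |J3
β2 |J2
β3 |J2
β4 |Sf1
β5 |J1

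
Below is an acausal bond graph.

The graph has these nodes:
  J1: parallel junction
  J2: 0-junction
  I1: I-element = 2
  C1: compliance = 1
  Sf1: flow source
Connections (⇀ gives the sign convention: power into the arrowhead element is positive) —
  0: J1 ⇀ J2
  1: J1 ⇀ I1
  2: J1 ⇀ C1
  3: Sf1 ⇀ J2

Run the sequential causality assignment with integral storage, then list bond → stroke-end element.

b3 |Sf1  (Sf1 fixes flow; stroke at Sf1)
b0 |J2  (J2: last free bond brings effort in)
b1 |I1  (I1: I, integral causality)
b2 |J1  (J1: last free bond brings effort in)

β0 stroke→J2
β1 stroke→I1
β2 stroke→J1
β3 stroke→Sf1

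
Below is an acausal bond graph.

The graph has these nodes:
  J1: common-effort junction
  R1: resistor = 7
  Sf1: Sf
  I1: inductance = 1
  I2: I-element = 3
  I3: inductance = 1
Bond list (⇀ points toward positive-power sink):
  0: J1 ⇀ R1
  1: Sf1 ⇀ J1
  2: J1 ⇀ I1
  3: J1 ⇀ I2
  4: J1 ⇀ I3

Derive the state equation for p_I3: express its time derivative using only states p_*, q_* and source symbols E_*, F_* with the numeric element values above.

dp_I3/dt = 7*F_Sf1 - 7*p_I1 - 7*p_I2/3 - 7*p_I3

bond 1 →Sf1  (Sf1 (Sf) sets flow on bond)
bond 2 →I1  (I1 integral (f out))
bond 3 →I2  (prefer integral on I2)
bond 4 →I3  (I3 outputs flow p/I3)
bond 0 →J1  (closing 0-jn rule on J1)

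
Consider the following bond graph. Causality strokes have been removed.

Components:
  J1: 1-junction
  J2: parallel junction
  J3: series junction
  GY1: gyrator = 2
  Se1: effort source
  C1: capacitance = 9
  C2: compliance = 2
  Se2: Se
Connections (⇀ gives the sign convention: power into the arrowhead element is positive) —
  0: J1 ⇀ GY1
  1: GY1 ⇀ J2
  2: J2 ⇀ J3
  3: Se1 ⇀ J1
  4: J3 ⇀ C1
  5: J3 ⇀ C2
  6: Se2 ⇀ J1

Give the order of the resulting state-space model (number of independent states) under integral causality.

b3 |J1  (Se1: effort source, stroke at far end)
b6 |J1  (Se2 fixes effort; stroke away)
b0 |GY1  (J1 needs exactly one f-in)
b1 |GY1  (through GY1, causality inverts; strokes same side of GY1)
b2 |J2  (J2: last free bond brings effort in)
b4 |J3  (J3: bond 2 brought flow, rest push out)
b5 |J3  (J3: bond 2 brought flow, rest push out)

2  (C1, C2 all integral)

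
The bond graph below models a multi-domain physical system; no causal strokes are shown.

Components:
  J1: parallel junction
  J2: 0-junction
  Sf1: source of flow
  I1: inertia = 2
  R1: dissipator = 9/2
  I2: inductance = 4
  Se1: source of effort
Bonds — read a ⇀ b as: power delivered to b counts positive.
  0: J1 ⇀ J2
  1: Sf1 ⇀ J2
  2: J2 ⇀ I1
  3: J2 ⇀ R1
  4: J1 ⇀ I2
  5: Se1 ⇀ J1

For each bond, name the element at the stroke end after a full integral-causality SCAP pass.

#1 stroke at Sf1  (source Sf1 imposes f)
#5 stroke at J1  (Se1 fixes effort; stroke away)
#0 stroke at J2  (common-e at J1 fixed by 5)
#4 stroke at I2  (0-jn J1 has e-setter on 5)
#2 stroke at I1  (J2 effort already set via bond 0)
#3 stroke at R1  (J2: bond 0 brought effort, rest push out)

b0 stroke→J2
b1 stroke→Sf1
b2 stroke→I1
b3 stroke→R1
b4 stroke→I2
b5 stroke→J1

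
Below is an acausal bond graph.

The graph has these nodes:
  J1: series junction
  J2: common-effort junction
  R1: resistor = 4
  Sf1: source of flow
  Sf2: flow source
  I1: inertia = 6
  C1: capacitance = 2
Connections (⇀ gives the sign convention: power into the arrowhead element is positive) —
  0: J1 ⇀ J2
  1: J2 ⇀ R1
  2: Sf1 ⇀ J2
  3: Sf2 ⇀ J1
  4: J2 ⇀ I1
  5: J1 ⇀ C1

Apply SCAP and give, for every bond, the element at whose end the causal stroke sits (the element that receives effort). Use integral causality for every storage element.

bond 2 |Sf1  (Sf1 fixes flow; stroke at Sf1)
bond 3 |Sf2  (source Sf2 imposes f)
bond 0 |J1  (J1: bond 3 brought flow, rest push out)
bond 5 |J1  (1-jn J1 has f-setter on 3)
bond 4 |I1  (I1: I, integral causality)
bond 1 |J2  (J2 needs exactly one e-in)

β0 stroke at J1
β1 stroke at J2
β2 stroke at Sf1
β3 stroke at Sf2
β4 stroke at I1
β5 stroke at J1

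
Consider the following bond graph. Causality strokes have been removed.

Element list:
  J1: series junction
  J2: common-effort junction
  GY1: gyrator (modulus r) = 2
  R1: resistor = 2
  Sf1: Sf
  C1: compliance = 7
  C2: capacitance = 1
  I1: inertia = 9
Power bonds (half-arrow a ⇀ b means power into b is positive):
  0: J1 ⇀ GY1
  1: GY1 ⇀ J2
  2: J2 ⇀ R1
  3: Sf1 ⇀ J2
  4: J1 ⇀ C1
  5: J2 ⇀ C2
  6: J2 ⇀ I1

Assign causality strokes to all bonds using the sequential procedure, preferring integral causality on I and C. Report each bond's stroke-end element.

bond 3 |Sf1  (Sf1: flow source, stroke at near end)
bond 4 |J1  (prefer integral on C1)
bond 0 |GY1  (J1: last free bond brings flow in)
bond 1 |GY1  (GY GY1: same side as bond 0)
bond 5 |J2  (C2 outputs effort q/C2)
bond 2 |R1  (J2 effort already set via bond 5)
bond 6 |I1  (J2 effort already set via bond 5)

#0 stroke→GY1
#1 stroke→GY1
#2 stroke→R1
#3 stroke→Sf1
#4 stroke→J1
#5 stroke→J2
#6 stroke→I1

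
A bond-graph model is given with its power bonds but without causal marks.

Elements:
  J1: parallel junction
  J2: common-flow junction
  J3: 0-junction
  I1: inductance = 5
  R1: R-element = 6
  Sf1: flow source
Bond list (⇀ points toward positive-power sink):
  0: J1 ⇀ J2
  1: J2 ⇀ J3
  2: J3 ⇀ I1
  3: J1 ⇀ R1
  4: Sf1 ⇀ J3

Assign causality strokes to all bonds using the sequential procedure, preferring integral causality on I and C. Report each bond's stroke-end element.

b0 stroke at J2
b1 stroke at J3
b2 stroke at I1
b3 stroke at J1
b4 stroke at Sf1

β4 |Sf1  (source Sf1 imposes f)
β2 |I1  (I1 outputs flow p/I1)
β1 |J3  (only one effort-in slot at J3)
β0 |J2  (J2: bond 1 brought flow, rest push out)
β3 |J1  (J1 needs exactly one e-in)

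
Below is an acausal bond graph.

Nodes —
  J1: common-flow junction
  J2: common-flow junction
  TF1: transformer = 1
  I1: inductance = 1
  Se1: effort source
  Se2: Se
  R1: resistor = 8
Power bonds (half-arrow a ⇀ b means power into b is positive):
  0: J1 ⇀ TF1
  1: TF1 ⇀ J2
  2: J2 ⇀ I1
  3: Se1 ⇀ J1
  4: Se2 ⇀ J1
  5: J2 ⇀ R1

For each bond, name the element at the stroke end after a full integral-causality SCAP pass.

#3 →J1  (Se1: effort source, stroke at far end)
#4 →J1  (Se2: effort source, stroke at far end)
#0 →TF1  (only one flow-in slot at J1)
#1 →J2  (TF1 one-in-one-out from 0)
#2 →I1  (I1 outputs flow p/I1)
#5 →J2  (J2 flow already set via bond 2)

b0 stroke→TF1
b1 stroke→J2
b2 stroke→I1
b3 stroke→J1
b4 stroke→J1
b5 stroke→J2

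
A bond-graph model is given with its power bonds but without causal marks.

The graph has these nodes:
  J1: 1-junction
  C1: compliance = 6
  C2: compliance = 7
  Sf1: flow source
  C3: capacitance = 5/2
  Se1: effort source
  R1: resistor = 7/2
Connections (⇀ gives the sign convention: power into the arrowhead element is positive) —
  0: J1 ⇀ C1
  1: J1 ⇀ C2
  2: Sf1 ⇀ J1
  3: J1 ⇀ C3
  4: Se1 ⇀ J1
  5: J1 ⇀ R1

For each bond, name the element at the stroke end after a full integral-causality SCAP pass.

β0 stroke at J1
β1 stroke at J1
β2 stroke at Sf1
β3 stroke at J1
β4 stroke at J1
β5 stroke at J1

#2 stroke→Sf1  (Sf1 fixes flow; stroke at Sf1)
#4 stroke→J1  (Se1 (Se) sets effort on bond)
#0 stroke→J1  (1-jn J1 has f-setter on 2)
#1 stroke→J1  (J1 flow already set via bond 2)
#3 stroke→J1  (J1: bond 2 brought flow, rest push out)
#5 stroke→J1  (J1: bond 2 brought flow, rest push out)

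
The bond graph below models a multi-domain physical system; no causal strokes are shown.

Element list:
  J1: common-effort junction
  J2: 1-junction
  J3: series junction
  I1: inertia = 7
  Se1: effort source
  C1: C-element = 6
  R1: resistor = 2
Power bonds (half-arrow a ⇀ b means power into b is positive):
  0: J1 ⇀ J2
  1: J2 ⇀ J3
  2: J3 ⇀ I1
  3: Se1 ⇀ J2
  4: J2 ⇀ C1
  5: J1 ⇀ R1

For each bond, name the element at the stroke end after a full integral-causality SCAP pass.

bond 3 |J2  (source Se1 imposes e)
bond 2 |I1  (prefer integral on I1)
bond 1 |J3  (J3 flow already set via bond 2)
bond 0 |J2  (J2: bond 1 brought flow, rest push out)
bond 4 |J2  (common-f at J2 fixed by 1)
bond 5 |J1  (only one effort-in slot at J1)

bond 0 stroke at J2
bond 1 stroke at J3
bond 2 stroke at I1
bond 3 stroke at J2
bond 4 stroke at J2
bond 5 stroke at J1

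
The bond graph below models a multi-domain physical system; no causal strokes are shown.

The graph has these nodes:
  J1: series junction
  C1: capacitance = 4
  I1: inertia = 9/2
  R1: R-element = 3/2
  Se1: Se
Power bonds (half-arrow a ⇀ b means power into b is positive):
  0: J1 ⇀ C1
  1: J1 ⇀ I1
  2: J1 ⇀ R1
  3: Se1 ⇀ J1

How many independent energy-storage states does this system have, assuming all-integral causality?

β3 →J1  (source Se1 imposes e)
β0 →J1  (C1 outputs effort q/C1)
β1 →I1  (I1 outputs flow p/I1)
β2 →J1  (J1 flow already set via bond 1)

2  (C1, I1 all integral)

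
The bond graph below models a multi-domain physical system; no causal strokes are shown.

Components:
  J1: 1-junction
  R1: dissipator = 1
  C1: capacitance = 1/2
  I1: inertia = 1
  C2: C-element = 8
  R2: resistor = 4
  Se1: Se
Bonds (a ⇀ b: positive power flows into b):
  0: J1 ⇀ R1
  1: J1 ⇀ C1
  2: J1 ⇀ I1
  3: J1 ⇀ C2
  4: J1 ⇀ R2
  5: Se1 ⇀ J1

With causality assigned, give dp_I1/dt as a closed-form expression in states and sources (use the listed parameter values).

b5 stroke at J1  (Se1 (Se) sets effort on bond)
b1 stroke at J1  (C1 integral (e out))
b2 stroke at I1  (I1 outputs flow p/I1)
b0 stroke at J1  (1-jn J1 has f-setter on 2)
b3 stroke at J1  (common-f at J1 fixed by 2)
b4 stroke at J1  (J1: bond 2 brought flow, rest push out)

dp_I1/dt = E_Se1 - 5*p_I1 - 2*q_C1 - q_C2/8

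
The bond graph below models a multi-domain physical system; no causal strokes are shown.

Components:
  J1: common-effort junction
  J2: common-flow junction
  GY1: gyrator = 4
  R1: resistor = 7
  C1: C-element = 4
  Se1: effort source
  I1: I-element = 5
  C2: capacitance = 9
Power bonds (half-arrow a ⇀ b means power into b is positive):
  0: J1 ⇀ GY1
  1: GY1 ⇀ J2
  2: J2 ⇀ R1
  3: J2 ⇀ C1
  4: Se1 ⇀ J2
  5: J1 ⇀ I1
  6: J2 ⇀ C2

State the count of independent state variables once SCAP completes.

3  (C1, C2, I1 all integral)

#4 stroke→J2  (Se1 (Se) sets effort on bond)
#3 stroke→J2  (prefer integral on C1)
#5 stroke→I1  (I1 integral (f out))
#0 stroke→J1  (closing 0-jn rule on J1)
#1 stroke→J2  (GY1: gyrator matches bond 0)
#6 stroke→J2  (C2 integral (e out))
#2 stroke→R1  (closing 1-jn rule on J2)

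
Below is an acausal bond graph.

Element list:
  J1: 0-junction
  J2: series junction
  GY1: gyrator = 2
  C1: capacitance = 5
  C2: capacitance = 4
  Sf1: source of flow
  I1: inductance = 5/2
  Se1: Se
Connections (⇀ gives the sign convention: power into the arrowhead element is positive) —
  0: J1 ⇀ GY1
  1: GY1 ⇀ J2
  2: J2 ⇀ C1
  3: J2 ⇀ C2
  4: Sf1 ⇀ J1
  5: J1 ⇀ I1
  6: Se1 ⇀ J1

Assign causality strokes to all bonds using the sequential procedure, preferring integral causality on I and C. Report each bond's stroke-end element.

bond 0 stroke→GY1
bond 1 stroke→GY1
bond 2 stroke→J2
bond 3 stroke→J2
bond 4 stroke→Sf1
bond 5 stroke→I1
bond 6 stroke→J1

β4 →Sf1  (Sf1 (Sf) sets flow on bond)
β6 →J1  (Se1 fixes effort; stroke away)
β0 →GY1  (J1: bond 6 brought effort, rest push out)
β5 →I1  (common-e at J1 fixed by 6)
β1 →GY1  (GY1: gyrator matches bond 0)
β2 →J2  (1-jn J2 has f-setter on 1)
β3 →J2  (J2 flow already set via bond 1)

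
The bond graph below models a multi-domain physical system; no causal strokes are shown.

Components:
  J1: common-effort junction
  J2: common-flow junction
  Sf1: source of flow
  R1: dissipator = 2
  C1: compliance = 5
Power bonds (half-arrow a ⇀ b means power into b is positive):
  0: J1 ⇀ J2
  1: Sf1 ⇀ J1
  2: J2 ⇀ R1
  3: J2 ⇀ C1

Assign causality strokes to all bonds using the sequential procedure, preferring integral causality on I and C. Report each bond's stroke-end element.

bond 0 |J1
bond 1 |Sf1
bond 2 |J2
bond 3 |J2

#1 |Sf1  (Sf1 fixes flow; stroke at Sf1)
#0 |J1  (J1 needs exactly one e-in)
#2 |J2  (J2: bond 0 brought flow, rest push out)
#3 |J2  (common-f at J2 fixed by 0)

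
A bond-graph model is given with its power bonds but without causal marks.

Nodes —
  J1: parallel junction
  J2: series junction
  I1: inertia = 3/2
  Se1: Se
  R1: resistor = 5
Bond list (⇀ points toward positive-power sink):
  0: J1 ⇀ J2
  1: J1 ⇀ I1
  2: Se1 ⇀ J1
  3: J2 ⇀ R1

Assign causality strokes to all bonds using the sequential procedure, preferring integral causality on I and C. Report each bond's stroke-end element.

#0 |J2
#1 |I1
#2 |J1
#3 |R1

b2 stroke at J1  (Se1 fixes effort; stroke away)
b0 stroke at J2  (J1 effort already set via bond 2)
b1 stroke at I1  (J1: bond 2 brought effort, rest push out)
b3 stroke at R1  (only one flow-in slot at J2)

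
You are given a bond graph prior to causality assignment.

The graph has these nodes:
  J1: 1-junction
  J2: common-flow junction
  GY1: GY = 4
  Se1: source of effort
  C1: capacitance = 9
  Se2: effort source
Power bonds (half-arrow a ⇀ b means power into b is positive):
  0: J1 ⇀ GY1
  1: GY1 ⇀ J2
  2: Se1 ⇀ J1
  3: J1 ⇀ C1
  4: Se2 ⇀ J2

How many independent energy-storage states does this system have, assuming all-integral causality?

1  (C1 all integral)

b2 →J1  (Se1: effort source, stroke at far end)
b4 →J2  (source Se2 imposes e)
b1 →GY1  (closing 1-jn rule on J2)
b0 →GY1  (through GY1, causality inverts; strokes same side of GY1)
b3 →J1  (J1 flow already set via bond 0)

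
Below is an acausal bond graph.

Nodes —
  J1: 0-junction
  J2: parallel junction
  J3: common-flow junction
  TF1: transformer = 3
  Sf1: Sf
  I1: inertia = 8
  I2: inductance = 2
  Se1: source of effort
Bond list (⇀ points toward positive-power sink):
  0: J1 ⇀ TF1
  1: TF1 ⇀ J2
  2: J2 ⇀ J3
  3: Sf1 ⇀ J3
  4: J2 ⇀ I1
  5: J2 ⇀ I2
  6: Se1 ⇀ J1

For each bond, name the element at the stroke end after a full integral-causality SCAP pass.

#0 →TF1
#1 →J2
#2 →J3
#3 →Sf1
#4 →I1
#5 →I2
#6 →J1

β3 |Sf1  (Sf1 fixes flow; stroke at Sf1)
β6 |J1  (Se1: effort source, stroke at far end)
β0 |TF1  (J1: bond 6 brought effort, rest push out)
β2 |J3  (1-jn J3 has f-setter on 3)
β1 |J2  (TF1 one-in-one-out from 0)
β4 |I1  (0-jn J2 has e-setter on 1)
β5 |I2  (common-e at J2 fixed by 1)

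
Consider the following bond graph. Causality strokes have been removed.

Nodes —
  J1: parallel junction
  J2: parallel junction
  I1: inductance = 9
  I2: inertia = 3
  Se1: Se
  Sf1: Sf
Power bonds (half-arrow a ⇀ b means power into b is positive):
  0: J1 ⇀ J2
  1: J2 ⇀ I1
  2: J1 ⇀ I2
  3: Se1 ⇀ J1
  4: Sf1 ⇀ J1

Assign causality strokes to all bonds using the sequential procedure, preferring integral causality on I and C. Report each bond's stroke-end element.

b3 stroke→J1  (Se1: effort source, stroke at far end)
b4 stroke→Sf1  (Sf1: flow source, stroke at near end)
b0 stroke→J2  (0-jn J1 has e-setter on 3)
b2 stroke→I2  (J1: bond 3 brought effort, rest push out)
b1 stroke→I1  (0-jn J2 has e-setter on 0)

β0 stroke→J2
β1 stroke→I1
β2 stroke→I2
β3 stroke→J1
β4 stroke→Sf1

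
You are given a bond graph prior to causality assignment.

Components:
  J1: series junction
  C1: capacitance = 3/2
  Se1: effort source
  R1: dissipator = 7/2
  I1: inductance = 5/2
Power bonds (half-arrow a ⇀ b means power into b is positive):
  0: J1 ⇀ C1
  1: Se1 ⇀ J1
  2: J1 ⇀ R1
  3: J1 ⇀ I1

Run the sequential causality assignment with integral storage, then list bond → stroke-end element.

bond 0 →J1
bond 1 →J1
bond 2 →J1
bond 3 →I1

bond 1 stroke→J1  (Se1 (Se) sets effort on bond)
bond 0 stroke→J1  (C1: C, integral causality)
bond 3 stroke→I1  (I1 outputs flow p/I1)
bond 2 stroke→J1  (J1: bond 3 brought flow, rest push out)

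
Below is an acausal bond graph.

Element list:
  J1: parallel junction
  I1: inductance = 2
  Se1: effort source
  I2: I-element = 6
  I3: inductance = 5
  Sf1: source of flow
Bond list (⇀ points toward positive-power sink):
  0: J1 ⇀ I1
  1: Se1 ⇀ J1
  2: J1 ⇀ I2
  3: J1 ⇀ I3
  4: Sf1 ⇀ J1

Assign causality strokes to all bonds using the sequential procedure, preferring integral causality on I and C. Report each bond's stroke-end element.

b0 |I1
b1 |J1
b2 |I2
b3 |I3
b4 |Sf1

#1 →J1  (source Se1 imposes e)
#4 →Sf1  (Sf1: flow source, stroke at near end)
#0 →I1  (J1 effort already set via bond 1)
#2 →I2  (0-jn J1 has e-setter on 1)
#3 →I3  (J1: bond 1 brought effort, rest push out)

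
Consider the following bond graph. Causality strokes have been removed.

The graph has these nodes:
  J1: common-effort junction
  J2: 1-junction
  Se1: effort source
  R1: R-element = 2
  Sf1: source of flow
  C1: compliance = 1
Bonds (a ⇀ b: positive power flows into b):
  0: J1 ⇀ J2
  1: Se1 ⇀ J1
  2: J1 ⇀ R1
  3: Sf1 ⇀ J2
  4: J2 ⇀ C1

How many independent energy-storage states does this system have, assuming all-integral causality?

1  (C1 all integral)

#1 |J1  (Se1: effort source, stroke at far end)
#3 |Sf1  (Sf1 (Sf) sets flow on bond)
#0 |J2  (J1 effort already set via bond 1)
#2 |R1  (J1: bond 1 brought effort, rest push out)
#4 |J2  (J2 flow already set via bond 3)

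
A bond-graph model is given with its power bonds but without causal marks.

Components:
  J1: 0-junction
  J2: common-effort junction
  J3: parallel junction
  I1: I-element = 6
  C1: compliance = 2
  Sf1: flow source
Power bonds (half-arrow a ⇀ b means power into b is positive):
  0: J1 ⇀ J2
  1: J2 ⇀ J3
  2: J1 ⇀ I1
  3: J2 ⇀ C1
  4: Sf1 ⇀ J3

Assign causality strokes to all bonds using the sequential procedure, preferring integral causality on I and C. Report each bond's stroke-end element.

#0 |J1
#1 |J3
#2 |I1
#3 |J2
#4 |Sf1

bond 4 →Sf1  (source Sf1 imposes f)
bond 1 →J3  (closing 0-jn rule on J3)
bond 2 →I1  (I1 integral (f out))
bond 0 →J1  (closing 0-jn rule on J1)
bond 3 →J2  (closing 0-jn rule on J2)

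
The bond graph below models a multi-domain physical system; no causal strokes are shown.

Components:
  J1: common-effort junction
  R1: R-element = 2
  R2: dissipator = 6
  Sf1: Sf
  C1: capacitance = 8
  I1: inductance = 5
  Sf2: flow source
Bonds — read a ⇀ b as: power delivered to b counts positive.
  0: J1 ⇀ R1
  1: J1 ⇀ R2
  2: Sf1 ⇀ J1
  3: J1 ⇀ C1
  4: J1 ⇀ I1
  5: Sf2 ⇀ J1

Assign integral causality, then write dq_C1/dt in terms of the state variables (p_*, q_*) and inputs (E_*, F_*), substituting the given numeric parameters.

bond 2 stroke→Sf1  (Sf1: flow source, stroke at near end)
bond 5 stroke→Sf2  (Sf2: flow source, stroke at near end)
bond 3 stroke→J1  (prefer integral on C1)
bond 0 stroke→R1  (common-e at J1 fixed by 3)
bond 1 stroke→R2  (J1: bond 3 brought effort, rest push out)
bond 4 stroke→I1  (J1 effort already set via bond 3)

dq_C1/dt = F_Sf1 + F_Sf2 - p_I1/5 - q_C1/12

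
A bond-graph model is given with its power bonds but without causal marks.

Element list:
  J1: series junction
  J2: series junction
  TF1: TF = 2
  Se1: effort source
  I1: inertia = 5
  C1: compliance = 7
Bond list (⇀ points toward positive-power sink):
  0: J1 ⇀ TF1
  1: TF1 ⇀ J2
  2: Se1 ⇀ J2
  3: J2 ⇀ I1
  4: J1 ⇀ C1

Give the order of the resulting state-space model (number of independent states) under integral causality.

2  (C1, I1 all integral)

#2 stroke→J2  (Se1: effort source, stroke at far end)
#3 stroke→I1  (I1: I, integral causality)
#1 stroke→J2  (J2: bond 3 brought flow, rest push out)
#0 stroke→TF1  (TF TF1: opposite of bond 1)
#4 stroke→J1  (common-f at J1 fixed by 0)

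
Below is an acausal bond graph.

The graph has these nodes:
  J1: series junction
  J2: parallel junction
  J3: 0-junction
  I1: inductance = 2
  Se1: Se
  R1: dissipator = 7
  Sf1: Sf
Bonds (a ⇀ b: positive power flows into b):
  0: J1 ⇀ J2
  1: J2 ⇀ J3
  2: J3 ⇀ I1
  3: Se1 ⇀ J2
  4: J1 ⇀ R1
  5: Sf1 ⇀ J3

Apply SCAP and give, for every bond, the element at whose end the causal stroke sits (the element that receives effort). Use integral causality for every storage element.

#3 stroke at J2  (Se1: effort source, stroke at far end)
#5 stroke at Sf1  (source Sf1 imposes f)
#0 stroke at J1  (common-e at J2 fixed by 3)
#1 stroke at J3  (J2: bond 3 brought effort, rest push out)
#2 stroke at I1  (J3 effort already set via bond 1)
#4 stroke at R1  (closing 1-jn rule on J1)

bond 0 →J1
bond 1 →J3
bond 2 →I1
bond 3 →J2
bond 4 →R1
bond 5 →Sf1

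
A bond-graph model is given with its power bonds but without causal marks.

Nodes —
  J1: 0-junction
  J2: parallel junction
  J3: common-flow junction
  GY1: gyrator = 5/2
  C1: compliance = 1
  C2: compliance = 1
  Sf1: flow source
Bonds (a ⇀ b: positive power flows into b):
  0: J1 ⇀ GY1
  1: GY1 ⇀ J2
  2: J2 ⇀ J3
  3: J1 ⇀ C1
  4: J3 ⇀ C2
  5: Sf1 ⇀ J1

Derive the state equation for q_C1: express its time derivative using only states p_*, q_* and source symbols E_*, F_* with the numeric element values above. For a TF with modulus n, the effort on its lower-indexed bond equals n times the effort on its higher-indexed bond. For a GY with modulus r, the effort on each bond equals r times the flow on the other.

b5 stroke→Sf1  (Sf1: flow source, stroke at near end)
b3 stroke→J1  (C1 integral (e out))
b0 stroke→GY1  (J1 effort already set via bond 3)
b1 stroke→GY1  (through GY1, causality inverts; strokes same side of GY1)
b2 stroke→J2  (J2: last free bond brings effort in)
b4 stroke→J3  (J3 flow already set via bond 2)

dq_C1/dt = F_Sf1 - 2*q_C2/5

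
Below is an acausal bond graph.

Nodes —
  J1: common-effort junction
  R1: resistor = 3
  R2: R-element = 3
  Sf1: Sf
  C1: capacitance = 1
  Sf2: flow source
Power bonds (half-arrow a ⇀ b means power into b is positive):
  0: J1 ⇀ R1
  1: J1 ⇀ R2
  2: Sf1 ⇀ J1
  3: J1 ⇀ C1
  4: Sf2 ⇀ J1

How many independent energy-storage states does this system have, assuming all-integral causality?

b2 |Sf1  (Sf1 (Sf) sets flow on bond)
b4 |Sf2  (Sf2 fixes flow; stroke at Sf2)
b3 |J1  (C1 integral (e out))
b0 |R1  (J1: bond 3 brought effort, rest push out)
b1 |R2  (common-e at J1 fixed by 3)

1  (C1 all integral)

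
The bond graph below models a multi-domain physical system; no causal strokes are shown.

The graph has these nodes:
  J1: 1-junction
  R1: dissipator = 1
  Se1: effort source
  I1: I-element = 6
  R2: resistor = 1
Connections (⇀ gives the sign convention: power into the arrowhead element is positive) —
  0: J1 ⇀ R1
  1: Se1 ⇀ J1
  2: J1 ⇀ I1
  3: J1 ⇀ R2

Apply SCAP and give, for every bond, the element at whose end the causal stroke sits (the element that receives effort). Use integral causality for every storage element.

#1 →J1  (Se1: effort source, stroke at far end)
#2 →I1  (I1 outputs flow p/I1)
#0 →J1  (1-jn J1 has f-setter on 2)
#3 →J1  (common-f at J1 fixed by 2)

bond 0 stroke at J1
bond 1 stroke at J1
bond 2 stroke at I1
bond 3 stroke at J1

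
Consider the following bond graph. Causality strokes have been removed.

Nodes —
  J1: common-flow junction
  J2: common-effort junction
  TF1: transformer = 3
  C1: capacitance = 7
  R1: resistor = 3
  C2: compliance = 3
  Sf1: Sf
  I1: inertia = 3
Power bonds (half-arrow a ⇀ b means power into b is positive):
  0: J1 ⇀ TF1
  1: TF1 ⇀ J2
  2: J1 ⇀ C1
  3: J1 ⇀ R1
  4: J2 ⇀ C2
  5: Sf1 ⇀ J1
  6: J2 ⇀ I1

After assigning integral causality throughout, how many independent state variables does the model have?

3  (C1, C2, I1 all integral)

β5 stroke→Sf1  (Sf1: flow source, stroke at near end)
β0 stroke→J1  (J1: bond 5 brought flow, rest push out)
β2 stroke→J1  (J1 flow already set via bond 5)
β3 stroke→J1  (common-f at J1 fixed by 5)
β1 stroke→TF1  (TF1 one-in-one-out from 0)
β4 stroke→J2  (C2: C, integral causality)
β6 stroke→I1  (common-e at J2 fixed by 4)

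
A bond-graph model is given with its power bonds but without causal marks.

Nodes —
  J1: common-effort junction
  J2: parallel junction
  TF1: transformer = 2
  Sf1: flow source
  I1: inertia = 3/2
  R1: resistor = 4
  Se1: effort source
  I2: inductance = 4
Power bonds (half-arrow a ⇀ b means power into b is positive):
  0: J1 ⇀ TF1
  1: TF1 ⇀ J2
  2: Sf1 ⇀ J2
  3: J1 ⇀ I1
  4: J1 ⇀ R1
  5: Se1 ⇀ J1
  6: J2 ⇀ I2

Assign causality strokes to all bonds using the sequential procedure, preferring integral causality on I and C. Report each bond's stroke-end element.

#0 stroke→TF1
#1 stroke→J2
#2 stroke→Sf1
#3 stroke→I1
#4 stroke→R1
#5 stroke→J1
#6 stroke→I2

b2 stroke at Sf1  (Sf1 fixes flow; stroke at Sf1)
b5 stroke at J1  (source Se1 imposes e)
b0 stroke at TF1  (J1: bond 5 brought effort, rest push out)
b3 stroke at I1  (0-jn J1 has e-setter on 5)
b4 stroke at R1  (common-e at J1 fixed by 5)
b1 stroke at J2  (TF TF1: opposite of bond 0)
b6 stroke at I2  (common-e at J2 fixed by 1)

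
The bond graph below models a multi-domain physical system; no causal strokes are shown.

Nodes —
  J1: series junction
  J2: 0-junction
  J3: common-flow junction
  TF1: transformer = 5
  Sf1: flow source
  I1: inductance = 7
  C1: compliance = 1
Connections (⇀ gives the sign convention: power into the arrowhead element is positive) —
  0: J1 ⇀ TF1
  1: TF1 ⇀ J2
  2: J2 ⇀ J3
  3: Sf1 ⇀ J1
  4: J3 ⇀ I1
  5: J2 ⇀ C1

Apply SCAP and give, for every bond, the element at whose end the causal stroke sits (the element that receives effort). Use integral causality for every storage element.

bond 3 stroke at Sf1  (Sf1 fixes flow; stroke at Sf1)
bond 0 stroke at J1  (J1 flow already set via bond 3)
bond 1 stroke at TF1  (TF1: transformer flips bond 0)
bond 4 stroke at I1  (I1 outputs flow p/I1)
bond 2 stroke at J3  (J3: bond 4 brought flow, rest push out)
bond 5 stroke at J2  (J2: last free bond brings effort in)

#0 stroke→J1
#1 stroke→TF1
#2 stroke→J3
#3 stroke→Sf1
#4 stroke→I1
#5 stroke→J2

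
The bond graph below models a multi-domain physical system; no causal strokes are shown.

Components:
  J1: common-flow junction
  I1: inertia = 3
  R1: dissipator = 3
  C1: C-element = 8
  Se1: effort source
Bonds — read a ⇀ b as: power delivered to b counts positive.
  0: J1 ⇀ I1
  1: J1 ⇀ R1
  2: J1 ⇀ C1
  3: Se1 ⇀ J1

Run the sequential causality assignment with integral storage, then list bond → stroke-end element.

#0 stroke→I1
#1 stroke→J1
#2 stroke→J1
#3 stroke→J1

bond 3 stroke at J1  (Se1 fixes effort; stroke away)
bond 0 stroke at I1  (I1 integral (f out))
bond 1 stroke at J1  (J1 flow already set via bond 0)
bond 2 stroke at J1  (J1 flow already set via bond 0)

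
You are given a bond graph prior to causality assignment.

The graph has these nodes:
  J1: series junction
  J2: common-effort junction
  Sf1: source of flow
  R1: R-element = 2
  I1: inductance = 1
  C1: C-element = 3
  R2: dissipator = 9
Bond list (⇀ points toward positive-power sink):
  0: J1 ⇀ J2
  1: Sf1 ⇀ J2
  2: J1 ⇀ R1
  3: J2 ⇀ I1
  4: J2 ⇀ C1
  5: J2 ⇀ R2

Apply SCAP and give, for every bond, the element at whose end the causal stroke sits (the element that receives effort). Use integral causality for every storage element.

bond 1 →Sf1  (Sf1: flow source, stroke at near end)
bond 3 →I1  (prefer integral on I1)
bond 4 →J2  (C1 outputs effort q/C1)
bond 0 →J1  (J2: bond 4 brought effort, rest push out)
bond 5 →R2  (J2: bond 4 brought effort, rest push out)
bond 2 →R1  (J1 needs exactly one f-in)

#0 stroke→J1
#1 stroke→Sf1
#2 stroke→R1
#3 stroke→I1
#4 stroke→J2
#5 stroke→R2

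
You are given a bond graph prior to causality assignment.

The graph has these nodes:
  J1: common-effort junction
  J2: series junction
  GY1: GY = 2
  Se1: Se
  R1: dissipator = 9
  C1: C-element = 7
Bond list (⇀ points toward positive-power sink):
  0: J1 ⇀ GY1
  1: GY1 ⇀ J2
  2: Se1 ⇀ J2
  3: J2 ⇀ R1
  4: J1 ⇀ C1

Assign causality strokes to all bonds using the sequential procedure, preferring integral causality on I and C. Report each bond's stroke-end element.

b0 →GY1
b1 →GY1
b2 →J2
b3 →J2
b4 →J1

bond 2 |J2  (Se1: effort source, stroke at far end)
bond 4 |J1  (C1: C, integral causality)
bond 0 |GY1  (0-jn J1 has e-setter on 4)
bond 1 |GY1  (GY GY1: same side as bond 0)
bond 3 |J2  (common-f at J2 fixed by 1)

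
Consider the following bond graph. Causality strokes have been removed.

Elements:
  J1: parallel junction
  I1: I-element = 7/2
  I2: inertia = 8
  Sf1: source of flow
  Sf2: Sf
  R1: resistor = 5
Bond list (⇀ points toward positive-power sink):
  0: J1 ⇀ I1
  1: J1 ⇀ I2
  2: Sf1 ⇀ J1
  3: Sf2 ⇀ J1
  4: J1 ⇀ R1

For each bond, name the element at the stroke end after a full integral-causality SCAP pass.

β2 stroke at Sf1  (Sf1: flow source, stroke at near end)
β3 stroke at Sf2  (Sf2 fixes flow; stroke at Sf2)
β0 stroke at I1  (I1 outputs flow p/I1)
β1 stroke at I2  (I2 integral (f out))
β4 stroke at J1  (J1: last free bond brings effort in)

β0 →I1
β1 →I2
β2 →Sf1
β3 →Sf2
β4 →J1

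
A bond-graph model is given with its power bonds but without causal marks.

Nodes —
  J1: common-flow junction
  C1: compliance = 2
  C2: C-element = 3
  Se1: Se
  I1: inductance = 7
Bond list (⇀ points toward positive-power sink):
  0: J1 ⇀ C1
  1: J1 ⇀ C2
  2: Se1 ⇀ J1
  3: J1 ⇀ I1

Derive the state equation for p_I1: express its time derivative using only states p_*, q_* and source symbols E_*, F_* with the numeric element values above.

#2 stroke at J1  (Se1 (Se) sets effort on bond)
#0 stroke at J1  (prefer integral on C1)
#1 stroke at J1  (C2 outputs effort q/C2)
#3 stroke at I1  (closing 1-jn rule on J1)

dp_I1/dt = E_Se1 - q_C1/2 - q_C2/3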